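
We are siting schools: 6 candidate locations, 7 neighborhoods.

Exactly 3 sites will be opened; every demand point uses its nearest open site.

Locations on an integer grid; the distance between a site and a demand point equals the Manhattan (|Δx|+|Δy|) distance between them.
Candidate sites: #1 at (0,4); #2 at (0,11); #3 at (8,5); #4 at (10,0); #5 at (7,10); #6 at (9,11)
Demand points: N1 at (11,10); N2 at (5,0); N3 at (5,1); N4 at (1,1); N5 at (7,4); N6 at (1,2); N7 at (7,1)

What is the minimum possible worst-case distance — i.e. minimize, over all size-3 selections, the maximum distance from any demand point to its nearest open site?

6

Open {#1, #4, #5}.
  Farthest demand point is N3 at distance 6 (to #4); all others are ≤ 6.
With {#1, #4, #6} the worst case is 7.
With {#1, #2, #3} the worst case is 8.
No size-3 selection achieves below 6.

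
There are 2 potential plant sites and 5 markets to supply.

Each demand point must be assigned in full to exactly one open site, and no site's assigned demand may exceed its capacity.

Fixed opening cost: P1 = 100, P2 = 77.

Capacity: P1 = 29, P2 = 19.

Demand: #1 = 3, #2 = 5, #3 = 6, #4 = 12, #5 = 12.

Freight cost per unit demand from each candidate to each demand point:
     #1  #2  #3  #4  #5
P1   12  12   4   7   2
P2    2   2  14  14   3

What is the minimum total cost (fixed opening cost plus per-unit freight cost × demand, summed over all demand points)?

367

Open {P1, P2}; cheapest assignment that respects the capacities:
  P1 (cap 29, load 21): #1, #3, #4 — cost 3×12 + 6×4 + 12×7 = 144
  P2 (cap 19, load 17): #2, #5 — cost 5×2 + 12×3 = 46
  Shipping 190, fixed 177 → total 367.
  Any other capacity-feasible assignment to {P1, P2} ships for at least 190.
Total demand is 38 and no other set of sites has combined capacity ≥ 38, so {P1, P2} is the only feasible choice of open sites. Minimum: 367.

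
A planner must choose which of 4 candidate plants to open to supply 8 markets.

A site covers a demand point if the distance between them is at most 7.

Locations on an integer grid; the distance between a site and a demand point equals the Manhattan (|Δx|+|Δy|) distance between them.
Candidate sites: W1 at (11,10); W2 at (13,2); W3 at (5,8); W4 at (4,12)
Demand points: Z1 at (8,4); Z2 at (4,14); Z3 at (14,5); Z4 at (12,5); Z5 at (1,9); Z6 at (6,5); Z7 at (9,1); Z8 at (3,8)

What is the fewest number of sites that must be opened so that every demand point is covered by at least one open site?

Coverage sets (demand points within 7 of each site):
  W1: {Z4}
  W2: {Z1, Z3, Z4, Z7}
  W3: {Z1, Z2, Z5, Z6, Z8}
  W4: {Z2, Z5, Z8}
No single site covers all 8 demand points.
But {W2, W3} covers everything, so the minimum is 2.

2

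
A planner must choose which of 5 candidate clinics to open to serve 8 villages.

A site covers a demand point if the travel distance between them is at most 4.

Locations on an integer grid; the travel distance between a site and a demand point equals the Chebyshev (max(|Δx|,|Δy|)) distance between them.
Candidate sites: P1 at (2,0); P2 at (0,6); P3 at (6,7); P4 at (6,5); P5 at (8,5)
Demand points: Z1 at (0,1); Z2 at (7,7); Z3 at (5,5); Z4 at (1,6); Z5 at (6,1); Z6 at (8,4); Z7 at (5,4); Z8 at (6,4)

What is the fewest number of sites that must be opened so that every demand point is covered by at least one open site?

3

Coverage sets (demand points within 4 of each site):
  P1: {Z1, Z5, Z7, Z8}
  P2: {Z4}
  P3: {Z2, Z3, Z6, Z7, Z8}
  P4: {Z2, Z3, Z5, Z6, Z7, Z8}
  P5: {Z2, Z3, Z5, Z6, Z7, Z8}
No 2 sites suffice: every size-2 union leaves at least one demand point uncovered.
But {P1, P2, P3} covers everything, so the minimum is 3.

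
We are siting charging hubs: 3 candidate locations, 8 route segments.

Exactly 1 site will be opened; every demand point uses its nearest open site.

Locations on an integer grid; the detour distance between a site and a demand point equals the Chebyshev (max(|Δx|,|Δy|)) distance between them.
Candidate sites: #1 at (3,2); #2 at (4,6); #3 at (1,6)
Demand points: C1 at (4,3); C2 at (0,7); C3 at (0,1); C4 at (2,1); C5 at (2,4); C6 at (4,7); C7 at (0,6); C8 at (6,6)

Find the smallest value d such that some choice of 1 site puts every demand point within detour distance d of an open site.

Open {#1}.
  Farthest demand point is C2 at detour distance 5 (to #1); all others are ≤ 5.
With {#2} the worst case is 5.
With {#3} the worst case is 5.
No size-1 selection achieves below 5.

5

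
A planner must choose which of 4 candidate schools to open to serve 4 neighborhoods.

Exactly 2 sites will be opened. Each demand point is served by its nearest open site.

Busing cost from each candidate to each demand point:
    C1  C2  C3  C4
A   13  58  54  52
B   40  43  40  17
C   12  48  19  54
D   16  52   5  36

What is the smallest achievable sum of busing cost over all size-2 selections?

81

Open {B, D}.
  C1→D 16, C2→B 43, C3→D 5, C4→B 17  ⇒ total 81.
Compare {B, C}: total 91.
Compare {C, D}: total 101.
No size-2 selection does better; minimum is 81.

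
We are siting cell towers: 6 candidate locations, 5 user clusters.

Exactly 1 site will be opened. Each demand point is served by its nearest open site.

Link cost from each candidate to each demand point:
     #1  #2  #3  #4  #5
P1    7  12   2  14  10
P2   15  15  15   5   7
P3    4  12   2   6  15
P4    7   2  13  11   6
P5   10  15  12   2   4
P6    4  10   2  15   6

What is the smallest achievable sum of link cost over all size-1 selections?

37

Open {P6}.
  #1→P6 4, #2→P6 10, #3→P6 2, #4→P6 15, #5→P6 6  ⇒ total 37.
Compare {P3}: total 39.
Compare {P4}: total 39.
No size-1 selection does better; minimum is 37.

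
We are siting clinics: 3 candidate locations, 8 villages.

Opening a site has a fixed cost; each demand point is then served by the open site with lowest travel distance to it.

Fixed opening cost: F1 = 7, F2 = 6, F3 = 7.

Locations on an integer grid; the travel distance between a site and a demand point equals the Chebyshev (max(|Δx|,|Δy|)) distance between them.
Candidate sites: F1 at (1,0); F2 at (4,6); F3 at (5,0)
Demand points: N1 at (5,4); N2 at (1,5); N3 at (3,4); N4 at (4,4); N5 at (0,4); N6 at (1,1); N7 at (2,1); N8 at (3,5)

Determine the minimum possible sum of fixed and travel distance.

29

Open {F1, F2}: assign each demand point to its cheapest open site.
  N1→F2 2, N2→F2 3, N3→F2 2, N4→F2 2, N5→F1 4, N6→F1 1, N7→F1 1, N8→F2 1
  travel distance 16, fixed 13 → total 29.
Compare {F2}: travel distance 24 + fixed 6 = 30.
Compare {F2, F3}: travel distance 21 + fixed 13 = 34.
Compare {F1}: travel distance 28 + fixed 7 = 35.
All other subsets cost ≥ 30. Minimum total cost: 29.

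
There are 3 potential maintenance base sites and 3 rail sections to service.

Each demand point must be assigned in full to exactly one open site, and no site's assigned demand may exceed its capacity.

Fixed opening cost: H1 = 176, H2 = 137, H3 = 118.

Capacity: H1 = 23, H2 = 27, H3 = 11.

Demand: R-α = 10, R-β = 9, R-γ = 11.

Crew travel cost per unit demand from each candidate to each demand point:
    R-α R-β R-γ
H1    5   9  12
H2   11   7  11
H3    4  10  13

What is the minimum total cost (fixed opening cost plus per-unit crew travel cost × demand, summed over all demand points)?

479

Open {H2, H3}; cheapest assignment that respects the capacities:
  H2 (cap 27, load 20): R-β, R-γ — cost 9×7 + 11×11 = 184
  H3 (cap 11, load 10): R-α — cost 10×4 = 40
  Shipping 224, fixed 255 → total 479.
  Any other capacity-feasible assignment to {H2, H3} ships for at least 224.
Compare {H1, H2}: its best feasible assignment gives total 547.
Compare {H1, H3}: its best feasible assignment gives total 547.
Every other set of open sites that can feasibly serve all demand totals ≥ 547 even under its best assignment. Minimum: 479.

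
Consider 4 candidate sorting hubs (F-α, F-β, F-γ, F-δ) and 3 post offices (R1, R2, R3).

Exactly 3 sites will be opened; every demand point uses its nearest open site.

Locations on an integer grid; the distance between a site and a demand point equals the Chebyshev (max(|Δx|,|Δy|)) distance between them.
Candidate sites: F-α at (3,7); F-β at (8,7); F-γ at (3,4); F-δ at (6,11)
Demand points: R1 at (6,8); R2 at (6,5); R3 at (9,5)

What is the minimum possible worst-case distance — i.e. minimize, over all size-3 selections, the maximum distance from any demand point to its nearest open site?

Open {F-α, F-β, F-γ}.
  Farthest demand point is R1 at distance 2 (to F-β); all others are ≤ 2.
With {F-α, F-β, F-δ} the worst case is 2.
With {F-β, F-γ, F-δ} the worst case is 2.
No size-3 selection achieves below 2.

2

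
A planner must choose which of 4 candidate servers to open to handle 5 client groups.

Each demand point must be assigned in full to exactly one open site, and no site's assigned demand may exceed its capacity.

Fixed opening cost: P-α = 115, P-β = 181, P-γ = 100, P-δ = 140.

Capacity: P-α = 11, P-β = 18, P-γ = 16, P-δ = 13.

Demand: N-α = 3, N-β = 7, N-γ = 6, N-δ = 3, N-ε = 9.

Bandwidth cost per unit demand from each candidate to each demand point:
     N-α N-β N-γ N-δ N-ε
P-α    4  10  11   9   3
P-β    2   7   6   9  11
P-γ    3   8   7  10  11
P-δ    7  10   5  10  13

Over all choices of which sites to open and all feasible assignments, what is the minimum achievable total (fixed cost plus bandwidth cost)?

476

Open {P-γ, P-δ}; cheapest assignment that respects the capacities:
  P-γ (cap 16, load 16): N-β, N-ε — cost 7×8 + 9×11 = 155
  P-δ (cap 13, load 12): N-α, N-γ, N-δ — cost 3×7 + 6×5 + 3×10 = 81
  Shipping 236, fixed 240 → total 476.
  Any other capacity-feasible assignment to {P-γ, P-δ} ships for at least 236.
Compare {P-β, P-γ}: its best feasible assignment gives total 501.
Compare {P-α, P-γ, P-δ}: its best feasible assignment gives total 507.
Every other set of open sites that can feasibly serve all demand totals ≥ 501 even under its best assignment. Minimum: 476.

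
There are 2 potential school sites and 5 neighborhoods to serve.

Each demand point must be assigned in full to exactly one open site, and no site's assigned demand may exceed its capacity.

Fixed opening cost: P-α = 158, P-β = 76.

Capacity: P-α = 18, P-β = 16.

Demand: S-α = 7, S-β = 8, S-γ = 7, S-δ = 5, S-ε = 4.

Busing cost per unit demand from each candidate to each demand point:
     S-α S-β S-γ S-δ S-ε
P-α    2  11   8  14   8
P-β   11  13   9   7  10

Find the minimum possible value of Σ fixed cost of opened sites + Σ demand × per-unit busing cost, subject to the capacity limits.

Open {P-α, P-β}; cheapest assignment that respects the capacities:
  P-α (cap 18, load 15): S-α, S-β — cost 7×2 + 8×11 = 102
  P-β (cap 16, load 16): S-γ, S-δ, S-ε — cost 7×9 + 5×7 + 4×10 = 138
  Shipping 240, fixed 234 → total 474.
  Any other capacity-feasible assignment to {P-α, P-β} ships for at least 240.
Total demand is 31 and no other set of sites has combined capacity ≥ 31, so {P-α, P-β} is the only feasible choice of open sites. Minimum: 474.

474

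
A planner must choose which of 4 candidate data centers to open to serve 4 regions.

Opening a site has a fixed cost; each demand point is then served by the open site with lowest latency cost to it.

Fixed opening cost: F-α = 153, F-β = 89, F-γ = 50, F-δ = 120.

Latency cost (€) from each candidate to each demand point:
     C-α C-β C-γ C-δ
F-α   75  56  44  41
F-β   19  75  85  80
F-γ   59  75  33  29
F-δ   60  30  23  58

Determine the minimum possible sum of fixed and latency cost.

Open {F-γ}: assign each demand point to its cheapest open site.
  C-α→F-γ 59, C-β→F-γ 75, C-γ→F-γ 33, C-δ→F-γ 29
  latency cost 196, fixed 50 → total 246.
Compare {F-δ}: latency cost 171 + fixed 120 = 291.
Compare {F-β, F-γ}: latency cost 156 + fixed 139 = 295.
Compare {F-γ, F-δ}: latency cost 141 + fixed 170 = 311.
All other subsets cost ≥ 291. Minimum total cost: 246.

246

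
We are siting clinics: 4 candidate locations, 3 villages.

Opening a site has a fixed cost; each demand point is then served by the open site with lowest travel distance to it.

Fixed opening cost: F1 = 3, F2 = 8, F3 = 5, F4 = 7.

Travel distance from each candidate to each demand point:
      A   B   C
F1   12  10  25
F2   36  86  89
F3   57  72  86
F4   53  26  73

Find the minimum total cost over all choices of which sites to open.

50

Open {F1}: assign each demand point to its cheapest open site.
  A→F1 12, B→F1 10, C→F1 25
  travel distance 47, fixed 3 → total 50.
Compare {F1, F3}: travel distance 47 + fixed 8 = 55.
Compare {F1, F4}: travel distance 47 + fixed 10 = 57.
Compare {F1, F2}: travel distance 47 + fixed 11 = 58.
All other subsets cost ≥ 55. Minimum total cost: 50.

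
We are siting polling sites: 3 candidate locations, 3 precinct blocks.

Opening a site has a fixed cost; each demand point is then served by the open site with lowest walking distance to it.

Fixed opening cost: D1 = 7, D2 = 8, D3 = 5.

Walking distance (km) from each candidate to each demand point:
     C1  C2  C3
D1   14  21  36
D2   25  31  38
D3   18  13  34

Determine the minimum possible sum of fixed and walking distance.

Open {D3}: assign each demand point to its cheapest open site.
  C1→D3 18, C2→D3 13, C3→D3 34
  walking distance 65, fixed 5 → total 70.
Compare {D1, D3}: walking distance 61 + fixed 12 = 73.
Compare {D1}: walking distance 71 + fixed 7 = 78.
Compare {D2, D3}: walking distance 65 + fixed 13 = 78.
All other subsets cost ≥ 73. Minimum total cost: 70.

70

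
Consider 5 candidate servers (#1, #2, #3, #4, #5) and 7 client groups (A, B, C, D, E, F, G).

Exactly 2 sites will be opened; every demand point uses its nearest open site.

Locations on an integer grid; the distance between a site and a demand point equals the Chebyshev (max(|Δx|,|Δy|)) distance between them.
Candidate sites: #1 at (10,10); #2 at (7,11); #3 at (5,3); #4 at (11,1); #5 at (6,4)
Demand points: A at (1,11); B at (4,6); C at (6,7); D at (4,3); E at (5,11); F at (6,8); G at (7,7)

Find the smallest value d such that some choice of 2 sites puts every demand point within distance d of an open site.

Open {#2, #3}.
  Farthest demand point is A at distance 6 (to #2); all others are ≤ 6.
With {#2, #5} the worst case is 6.
With {#1, #2} the worst case is 7.
No size-2 selection achieves below 6.

6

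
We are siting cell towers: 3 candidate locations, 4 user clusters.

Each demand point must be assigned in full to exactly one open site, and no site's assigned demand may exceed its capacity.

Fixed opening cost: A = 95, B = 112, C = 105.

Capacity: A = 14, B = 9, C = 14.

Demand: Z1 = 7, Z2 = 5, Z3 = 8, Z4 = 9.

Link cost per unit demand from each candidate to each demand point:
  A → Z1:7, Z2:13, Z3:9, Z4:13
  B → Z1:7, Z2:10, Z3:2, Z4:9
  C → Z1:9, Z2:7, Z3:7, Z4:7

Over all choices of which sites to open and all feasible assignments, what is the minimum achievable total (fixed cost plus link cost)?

475

Open {A, B, C}; cheapest assignment that respects the capacities:
  A (cap 14, load 7): Z1 — cost 7×7 = 49
  B (cap 9, load 8): Z3 — cost 8×2 = 16
  C (cap 14, load 14): Z2, Z4 — cost 5×7 + 9×7 = 98
  Shipping 163, fixed 312 → total 475.
  Any other capacity-feasible assignment to {A, B, C} ships for at least 163.
Total demand is 29 and no other set of sites has combined capacity ≥ 29, so {A, B, C} is the only feasible choice of open sites. Minimum: 475.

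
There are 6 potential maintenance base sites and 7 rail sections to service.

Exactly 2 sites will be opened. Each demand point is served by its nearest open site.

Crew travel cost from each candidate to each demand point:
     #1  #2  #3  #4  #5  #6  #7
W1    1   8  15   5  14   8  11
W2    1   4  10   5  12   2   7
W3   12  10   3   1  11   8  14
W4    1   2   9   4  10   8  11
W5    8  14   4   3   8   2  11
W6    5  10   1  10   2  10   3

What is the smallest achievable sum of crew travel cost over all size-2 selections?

Open {W2, W6}.
  #1→W2 1, #2→W2 4, #3→W6 1, #4→W2 5, #5→W6 2, #6→W2 2, #7→W6 3  ⇒ total 18.
Compare {W4, W6}: total 21.
Compare {W5, W6}: total 26.
No size-2 selection does better; minimum is 18.

18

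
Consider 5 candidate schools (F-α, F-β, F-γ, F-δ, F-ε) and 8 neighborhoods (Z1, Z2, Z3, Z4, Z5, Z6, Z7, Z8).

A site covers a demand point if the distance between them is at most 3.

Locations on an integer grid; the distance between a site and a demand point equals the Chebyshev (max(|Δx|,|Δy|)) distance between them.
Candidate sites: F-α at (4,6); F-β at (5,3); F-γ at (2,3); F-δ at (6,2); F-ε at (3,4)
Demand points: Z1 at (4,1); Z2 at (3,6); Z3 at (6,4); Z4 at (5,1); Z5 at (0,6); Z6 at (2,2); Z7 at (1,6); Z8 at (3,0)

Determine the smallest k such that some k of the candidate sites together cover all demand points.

Coverage sets (demand points within 3 of each site):
  F-α: {Z2, Z3, Z7}
  F-β: {Z1, Z2, Z3, Z4, Z6, Z8}
  F-γ: {Z1, Z2, Z4, Z5, Z6, Z7, Z8}
  F-δ: {Z1, Z3, Z4, Z8}
  F-ε: {Z1, Z2, Z3, Z4, Z5, Z6, Z7}
No single site covers all 8 demand points.
But {F-α, F-γ} covers everything, so the minimum is 2.

2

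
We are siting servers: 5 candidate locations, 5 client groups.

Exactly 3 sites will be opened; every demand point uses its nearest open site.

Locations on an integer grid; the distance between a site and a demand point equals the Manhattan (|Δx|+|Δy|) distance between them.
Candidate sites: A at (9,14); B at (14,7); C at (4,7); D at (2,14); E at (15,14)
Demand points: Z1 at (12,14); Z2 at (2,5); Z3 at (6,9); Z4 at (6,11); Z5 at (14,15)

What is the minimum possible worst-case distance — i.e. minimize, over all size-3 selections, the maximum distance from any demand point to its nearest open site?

Open {A, B, C}.
  Farthest demand point is Z4 at distance 6 (to A); all others are ≤ 6.
With {A, C, D} the worst case is 6.
With {A, C, E} the worst case is 6.
No size-3 selection achieves below 6.

6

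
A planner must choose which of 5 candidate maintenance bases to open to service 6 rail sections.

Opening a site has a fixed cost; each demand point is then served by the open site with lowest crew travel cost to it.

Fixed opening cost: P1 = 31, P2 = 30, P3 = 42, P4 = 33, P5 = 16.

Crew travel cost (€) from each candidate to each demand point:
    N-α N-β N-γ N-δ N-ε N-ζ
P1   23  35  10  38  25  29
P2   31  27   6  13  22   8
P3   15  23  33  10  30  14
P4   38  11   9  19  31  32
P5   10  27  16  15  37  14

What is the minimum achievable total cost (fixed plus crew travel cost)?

132

Open {P2, P5}: assign each demand point to its cheapest open site.
  N-α→P5 10, N-β→P2 27, N-γ→P2 6, N-δ→P2 13, N-ε→P2 22, N-ζ→P2 8
  crew travel cost 86, fixed 46 → total 132.
Compare {P5}: crew travel cost 119 + fixed 16 = 135.
Compare {P2}: crew travel cost 107 + fixed 30 = 137.
Compare {P4, P5}: crew travel cost 90 + fixed 49 = 139.
All other subsets cost ≥ 135. Minimum total cost: 132.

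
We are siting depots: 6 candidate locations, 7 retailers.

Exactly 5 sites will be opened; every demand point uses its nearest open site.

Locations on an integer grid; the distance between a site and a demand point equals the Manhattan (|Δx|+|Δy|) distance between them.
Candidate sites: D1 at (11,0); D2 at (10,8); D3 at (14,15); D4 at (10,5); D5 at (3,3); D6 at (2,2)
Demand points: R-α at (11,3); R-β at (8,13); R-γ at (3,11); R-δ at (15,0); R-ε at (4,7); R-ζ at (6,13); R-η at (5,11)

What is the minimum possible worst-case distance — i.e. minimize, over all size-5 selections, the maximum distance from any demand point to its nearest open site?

9

Open {D1, D2, D3, D4, D5}.
  Farthest demand point is R-ζ at distance 9 (to D2); all others are ≤ 9.
With {D1, D2, D3, D5, D6} the worst case is 9.
With {D1, D2, D4, D5, D6} the worst case is 9.
No size-5 selection achieves below 9.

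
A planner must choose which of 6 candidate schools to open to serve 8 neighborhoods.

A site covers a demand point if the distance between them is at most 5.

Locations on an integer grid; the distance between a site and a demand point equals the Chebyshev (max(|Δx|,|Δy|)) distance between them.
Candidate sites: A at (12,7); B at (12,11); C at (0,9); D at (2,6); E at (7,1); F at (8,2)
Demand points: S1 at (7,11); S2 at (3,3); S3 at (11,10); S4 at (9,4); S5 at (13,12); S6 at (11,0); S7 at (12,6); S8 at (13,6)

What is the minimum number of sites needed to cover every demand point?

Coverage sets (demand points within 5 of each site):
  A: {S1, S3, S4, S5, S7, S8}
  B: {S1, S3, S5, S7, S8}
  C: {}
  D: {S1, S2}
  E: {S2, S4, S6, S7}
  F: {S2, S4, S6, S7, S8}
No single site covers all 8 demand points.
But {A, E} covers everything, so the minimum is 2.

2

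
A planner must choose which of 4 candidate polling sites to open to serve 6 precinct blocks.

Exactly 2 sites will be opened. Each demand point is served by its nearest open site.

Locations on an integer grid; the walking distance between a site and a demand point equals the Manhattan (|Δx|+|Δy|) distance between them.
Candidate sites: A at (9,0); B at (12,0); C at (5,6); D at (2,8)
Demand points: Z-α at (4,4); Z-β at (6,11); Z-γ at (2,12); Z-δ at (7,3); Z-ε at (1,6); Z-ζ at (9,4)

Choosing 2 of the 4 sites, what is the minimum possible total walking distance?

27

Open {C, D}.
  Z-α→C 3, Z-β→C 6, Z-γ→D 4, Z-δ→C 5, Z-ε→D 3, Z-ζ→C 6  ⇒ total 27.
Compare {A, D}: total 29.
Compare {A, C}: total 31.
No size-2 selection does better; minimum is 27.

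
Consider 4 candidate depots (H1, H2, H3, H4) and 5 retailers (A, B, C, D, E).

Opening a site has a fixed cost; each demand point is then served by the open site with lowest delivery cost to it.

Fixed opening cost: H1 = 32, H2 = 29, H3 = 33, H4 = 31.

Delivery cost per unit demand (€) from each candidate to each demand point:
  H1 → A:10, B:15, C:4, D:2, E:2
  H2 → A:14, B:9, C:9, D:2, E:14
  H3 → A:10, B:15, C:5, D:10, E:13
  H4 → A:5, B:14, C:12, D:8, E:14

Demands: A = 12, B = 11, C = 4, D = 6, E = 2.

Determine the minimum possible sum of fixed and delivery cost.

Open {H1, H2, H4}: assign each demand point to its cheapest open site.
  A→H4 12×5=60, B→H2 11×9=99, C→H1 4×4=16, D→H1 6×2=12, E→H1 2×2=4
  delivery cost 191, fixed 92 → total 283.
Compare {H2, H4}: delivery cost 235 + fixed 60 = 295.
Compare {H1, H4}: delivery cost 246 + fixed 63 = 309.
Compare {H2, H3, H4}: delivery cost 217 + fixed 93 = 310.
All other subsets cost ≥ 295. Minimum total cost: 283.

283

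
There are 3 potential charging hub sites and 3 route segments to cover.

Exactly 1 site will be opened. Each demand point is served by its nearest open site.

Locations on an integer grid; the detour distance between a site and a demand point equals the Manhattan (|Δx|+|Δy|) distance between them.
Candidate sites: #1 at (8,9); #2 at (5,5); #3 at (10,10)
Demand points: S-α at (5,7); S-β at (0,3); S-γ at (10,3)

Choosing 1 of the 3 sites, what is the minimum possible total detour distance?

Open {#2}.
  S-α→#2 2, S-β→#2 7, S-γ→#2 7  ⇒ total 16.
Compare {#1}: total 27.
Compare {#3}: total 32.

16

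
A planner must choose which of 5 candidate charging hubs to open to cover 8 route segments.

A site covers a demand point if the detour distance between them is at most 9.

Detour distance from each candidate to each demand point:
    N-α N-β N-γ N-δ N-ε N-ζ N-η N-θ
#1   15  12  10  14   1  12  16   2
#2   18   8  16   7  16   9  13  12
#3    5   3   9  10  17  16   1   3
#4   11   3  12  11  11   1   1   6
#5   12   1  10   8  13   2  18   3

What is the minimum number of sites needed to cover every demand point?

3

Coverage sets (demand points within 9 of each site):
  #1: {N-ε, N-θ}
  #2: {N-β, N-δ, N-ζ}
  #3: {N-α, N-β, N-γ, N-η, N-θ}
  #4: {N-β, N-ζ, N-η, N-θ}
  #5: {N-β, N-δ, N-ζ, N-θ}
No 2 sites suffice: every size-2 union leaves at least one demand point uncovered.
But {#1, #2, #3} covers everything, so the minimum is 3.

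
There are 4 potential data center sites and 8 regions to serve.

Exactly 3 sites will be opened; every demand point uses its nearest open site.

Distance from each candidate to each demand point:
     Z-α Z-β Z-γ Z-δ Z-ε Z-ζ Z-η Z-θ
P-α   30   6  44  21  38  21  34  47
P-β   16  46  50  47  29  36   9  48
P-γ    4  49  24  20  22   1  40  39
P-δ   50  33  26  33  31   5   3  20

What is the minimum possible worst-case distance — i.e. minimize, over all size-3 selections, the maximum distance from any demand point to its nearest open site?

Open {P-α, P-γ, P-δ}.
  Farthest demand point is Z-γ at distance 24 (to P-γ); all others are ≤ 24.
With {P-α, P-β, P-δ} the worst case is 29.
With {P-β, P-γ, P-δ} the worst case is 33.
No size-3 selection achieves below 24.

24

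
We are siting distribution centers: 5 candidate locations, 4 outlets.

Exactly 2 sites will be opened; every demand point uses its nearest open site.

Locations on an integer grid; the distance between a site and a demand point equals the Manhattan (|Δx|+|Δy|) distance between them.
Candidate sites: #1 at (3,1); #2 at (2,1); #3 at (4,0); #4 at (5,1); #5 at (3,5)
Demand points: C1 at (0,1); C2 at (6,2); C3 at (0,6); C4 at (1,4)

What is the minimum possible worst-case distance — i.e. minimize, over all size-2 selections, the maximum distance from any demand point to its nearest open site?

4

Open {#1, #5}.
  Farthest demand point is C2 at distance 4 (to #1); all others are ≤ 4.
With {#2, #5} the worst case is 5.
With {#3, #5} the worst case is 5.
No size-2 selection achieves below 4.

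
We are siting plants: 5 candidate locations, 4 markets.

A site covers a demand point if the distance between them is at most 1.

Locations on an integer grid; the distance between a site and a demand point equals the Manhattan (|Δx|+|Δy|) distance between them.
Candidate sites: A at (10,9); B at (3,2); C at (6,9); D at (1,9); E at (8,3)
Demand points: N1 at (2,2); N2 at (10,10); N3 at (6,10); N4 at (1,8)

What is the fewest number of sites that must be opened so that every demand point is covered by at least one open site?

Coverage sets (demand points within 1 of each site):
  A: {N2}
  B: {N1}
  C: {N3}
  D: {N4}
  E: {}
No 3 sites suffice: every size-3 union leaves at least one demand point uncovered.
But {A, B, C, D} covers everything, so the minimum is 4.

4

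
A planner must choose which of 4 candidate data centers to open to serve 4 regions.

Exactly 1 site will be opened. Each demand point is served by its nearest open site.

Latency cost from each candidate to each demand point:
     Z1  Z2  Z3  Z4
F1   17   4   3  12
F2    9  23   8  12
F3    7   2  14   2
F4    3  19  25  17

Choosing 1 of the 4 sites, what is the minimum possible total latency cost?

25

Open {F3}.
  Z1→F3 7, Z2→F3 2, Z3→F3 14, Z4→F3 2  ⇒ total 25.
Compare {F1}: total 36.
Compare {F2}: total 52.
No size-1 selection does better; minimum is 25.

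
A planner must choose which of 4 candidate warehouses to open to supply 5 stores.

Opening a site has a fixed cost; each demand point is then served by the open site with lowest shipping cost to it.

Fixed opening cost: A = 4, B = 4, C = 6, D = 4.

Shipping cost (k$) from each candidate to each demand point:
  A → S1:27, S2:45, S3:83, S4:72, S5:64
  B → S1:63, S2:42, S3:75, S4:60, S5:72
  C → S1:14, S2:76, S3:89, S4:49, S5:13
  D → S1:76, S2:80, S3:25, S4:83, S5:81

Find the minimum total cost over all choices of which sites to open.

157

Open {B, C, D}: assign each demand point to its cheapest open site.
  S1→C 14, S2→B 42, S3→D 25, S4→C 49, S5→C 13
  shipping cost 143, fixed 14 → total 157.
Compare {A, C, D}: shipping cost 146 + fixed 14 = 160.
Compare {A, B, C, D}: shipping cost 143 + fixed 18 = 161.
Compare {C, D}: shipping cost 177 + fixed 10 = 187.
All other subsets cost ≥ 160. Minimum total cost: 157.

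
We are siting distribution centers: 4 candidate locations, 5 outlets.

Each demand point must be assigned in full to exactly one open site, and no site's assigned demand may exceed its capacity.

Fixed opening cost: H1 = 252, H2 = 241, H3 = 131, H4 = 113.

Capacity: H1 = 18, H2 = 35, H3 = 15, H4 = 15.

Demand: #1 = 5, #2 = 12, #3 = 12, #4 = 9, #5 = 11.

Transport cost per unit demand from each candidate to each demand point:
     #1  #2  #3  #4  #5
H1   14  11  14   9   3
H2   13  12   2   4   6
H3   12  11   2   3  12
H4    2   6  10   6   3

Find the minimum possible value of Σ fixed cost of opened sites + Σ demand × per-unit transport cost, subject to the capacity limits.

Open {H2, H4}; cheapest assignment that respects the capacities:
  H2 (cap 35, load 35): #2, #3, #5 — cost 12×12 + 12×2 + 11×6 = 234
  H4 (cap 15, load 14): #1, #4 — cost 5×2 + 9×6 = 64
  Shipping 298, fixed 354 → total 652.
  Any other capacity-feasible assignment to {H2, H4} ships for at least 298.
Compare {H2, H3}: its best feasible assignment gives total 693.
Compare {H2, H3, H4}: its best feasible assignment gives total 734.
Every other set of open sites that can feasibly serve all demand totals ≥ 693 even under its best assignment. Minimum: 652.

652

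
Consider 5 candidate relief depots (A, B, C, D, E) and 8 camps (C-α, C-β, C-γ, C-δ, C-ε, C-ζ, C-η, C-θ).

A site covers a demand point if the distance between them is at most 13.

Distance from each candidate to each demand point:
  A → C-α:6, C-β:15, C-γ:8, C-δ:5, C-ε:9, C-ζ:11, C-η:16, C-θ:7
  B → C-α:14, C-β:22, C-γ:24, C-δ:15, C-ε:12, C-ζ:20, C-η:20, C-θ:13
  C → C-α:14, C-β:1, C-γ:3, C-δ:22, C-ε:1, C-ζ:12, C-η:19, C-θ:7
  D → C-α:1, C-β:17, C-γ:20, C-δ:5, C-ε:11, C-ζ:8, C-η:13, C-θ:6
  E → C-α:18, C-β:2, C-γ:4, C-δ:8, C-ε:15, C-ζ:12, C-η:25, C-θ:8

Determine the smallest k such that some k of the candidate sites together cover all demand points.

2

Coverage sets (demand points within 13 of each site):
  A: {C-α, C-γ, C-δ, C-ε, C-ζ, C-θ}
  B: {C-ε, C-θ}
  C: {C-β, C-γ, C-ε, C-ζ, C-θ}
  D: {C-α, C-δ, C-ε, C-ζ, C-η, C-θ}
  E: {C-β, C-γ, C-δ, C-ζ, C-θ}
No single site covers all 8 demand points.
But {C, D} covers everything, so the minimum is 2.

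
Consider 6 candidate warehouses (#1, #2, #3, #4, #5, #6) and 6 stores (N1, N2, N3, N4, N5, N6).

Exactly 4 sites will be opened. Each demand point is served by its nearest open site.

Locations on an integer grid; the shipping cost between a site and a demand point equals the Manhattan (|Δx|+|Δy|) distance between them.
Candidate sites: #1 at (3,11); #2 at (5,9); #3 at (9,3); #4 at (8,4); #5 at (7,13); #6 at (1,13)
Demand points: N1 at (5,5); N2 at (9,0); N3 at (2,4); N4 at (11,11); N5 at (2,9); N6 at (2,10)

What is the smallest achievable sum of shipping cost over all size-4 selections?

Open {#1, #3, #4, #5}.
  N1→#4 4, N2→#3 3, N3→#4 6, N4→#5 6, N5→#1 3, N6→#1 2  ⇒ total 24.
Compare {#1, #2, #3, #4}: total 26.
Compare {#1, #2, #3, #5}: total 26.
No size-4 selection does better; minimum is 24.

24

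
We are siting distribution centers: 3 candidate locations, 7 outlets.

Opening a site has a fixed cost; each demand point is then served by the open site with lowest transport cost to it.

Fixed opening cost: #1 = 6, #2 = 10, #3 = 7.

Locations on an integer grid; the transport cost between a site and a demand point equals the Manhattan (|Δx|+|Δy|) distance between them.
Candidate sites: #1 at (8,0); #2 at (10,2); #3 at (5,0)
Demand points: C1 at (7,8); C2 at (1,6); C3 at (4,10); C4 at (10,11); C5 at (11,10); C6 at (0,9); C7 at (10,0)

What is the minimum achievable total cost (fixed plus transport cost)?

81

Open {#2, #3}: assign each demand point to its cheapest open site.
  C1→#2 9, C2→#3 10, C3→#3 11, C4→#2 9, C5→#2 9, C6→#3 14, C7→#2 2
  transport cost 64, fixed 17 → total 81.
Compare {#2}: transport cost 73 + fixed 10 = 83.
Compare {#1, #3}: transport cost 72 + fixed 13 = 85.
Compare {#1}: transport cost 81 + fixed 6 = 87.
All other subsets cost ≥ 83. Minimum total cost: 81.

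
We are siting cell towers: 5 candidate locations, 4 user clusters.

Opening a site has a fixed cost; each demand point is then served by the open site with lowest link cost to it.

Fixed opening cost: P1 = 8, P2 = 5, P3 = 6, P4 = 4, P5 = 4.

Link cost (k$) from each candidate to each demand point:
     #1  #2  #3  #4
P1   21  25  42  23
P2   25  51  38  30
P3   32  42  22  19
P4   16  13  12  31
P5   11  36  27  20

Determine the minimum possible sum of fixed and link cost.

64

Open {P4, P5}: assign each demand point to its cheapest open site.
  #1→P5 11, #2→P4 13, #3→P4 12, #4→P5 20
  link cost 56, fixed 8 → total 64.
Compare {P2, P4, P5}: link cost 56 + fixed 13 = 69.
Compare {P3, P4, P5}: link cost 55 + fixed 14 = 69.
Compare {P3, P4}: link cost 60 + fixed 10 = 70.
All other subsets cost ≥ 69. Minimum total cost: 64.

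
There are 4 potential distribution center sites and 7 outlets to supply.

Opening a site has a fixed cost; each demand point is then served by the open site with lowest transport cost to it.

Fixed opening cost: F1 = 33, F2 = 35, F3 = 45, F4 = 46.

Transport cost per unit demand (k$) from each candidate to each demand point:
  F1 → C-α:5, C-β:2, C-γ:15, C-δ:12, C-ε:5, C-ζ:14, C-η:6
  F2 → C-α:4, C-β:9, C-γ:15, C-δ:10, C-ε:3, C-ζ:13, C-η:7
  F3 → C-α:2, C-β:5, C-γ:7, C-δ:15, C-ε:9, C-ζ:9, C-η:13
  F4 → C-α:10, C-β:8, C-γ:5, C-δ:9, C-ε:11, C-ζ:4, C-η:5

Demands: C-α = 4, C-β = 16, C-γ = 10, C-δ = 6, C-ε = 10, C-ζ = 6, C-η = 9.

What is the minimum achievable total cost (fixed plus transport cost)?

354

Open {F1, F4}: assign each demand point to its cheapest open site.
  C-α→F1 4×5=20, C-β→F1 16×2=32, C-γ→F4 10×5=50, C-δ→F4 6×9=54, C-ε→F1 10×5=50, C-ζ→F4 6×4=24, C-η→F4 9×5=45
  transport cost 275, fixed 79 → total 354.
Compare {F1, F2, F4}: transport cost 251 + fixed 114 = 365.
Compare {F1, F3, F4}: transport cost 263 + fixed 124 = 387.
Compare {F1, F2, F3, F4}: transport cost 243 + fixed 159 = 402.
All other subsets cost ≥ 365. Minimum total cost: 354.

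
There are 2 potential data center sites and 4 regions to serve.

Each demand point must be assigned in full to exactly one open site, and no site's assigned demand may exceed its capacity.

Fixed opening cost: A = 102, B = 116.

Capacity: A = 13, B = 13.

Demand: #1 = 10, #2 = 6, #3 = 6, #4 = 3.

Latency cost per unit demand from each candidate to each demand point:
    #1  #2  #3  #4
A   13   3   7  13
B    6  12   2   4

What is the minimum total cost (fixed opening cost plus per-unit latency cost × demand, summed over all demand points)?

Open {A, B}; cheapest assignment that respects the capacities:
  A (cap 13, load 12): #2, #3 — cost 6×3 + 6×7 = 60
  B (cap 13, load 13): #1, #4 — cost 10×6 + 3×4 = 72
  Shipping 132, fixed 218 → total 350.
  Any other capacity-feasible assignment to {A, B} ships for at least 132.
Total demand is 25 and no other set of sites has combined capacity ≥ 25, so {A, B} is the only feasible choice of open sites. Minimum: 350.

350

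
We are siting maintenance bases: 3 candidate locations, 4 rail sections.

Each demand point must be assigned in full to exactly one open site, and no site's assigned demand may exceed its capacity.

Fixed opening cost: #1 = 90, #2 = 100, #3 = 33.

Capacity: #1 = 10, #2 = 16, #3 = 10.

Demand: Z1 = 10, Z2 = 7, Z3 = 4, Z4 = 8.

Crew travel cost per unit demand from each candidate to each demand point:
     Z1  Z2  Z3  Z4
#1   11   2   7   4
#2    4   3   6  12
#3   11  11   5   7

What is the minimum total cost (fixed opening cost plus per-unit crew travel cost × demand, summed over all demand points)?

357

Open {#1, #2, #3}; cheapest assignment that respects the capacities:
  #1 (cap 10, load 7): Z2 — cost 7×2 = 14
  #2 (cap 16, load 14): Z1, Z3 — cost 10×4 + 4×6 = 64
  #3 (cap 10, load 8): Z4 — cost 8×7 = 56
  Shipping 134, fixed 223 → total 357.
  Any other capacity-feasible assignment to {#1, #2, #3} ships for at least 134.
Total demand is 29 and no other set of sites has combined capacity ≥ 29, so {#1, #2, #3} is the only feasible choice of open sites. Minimum: 357.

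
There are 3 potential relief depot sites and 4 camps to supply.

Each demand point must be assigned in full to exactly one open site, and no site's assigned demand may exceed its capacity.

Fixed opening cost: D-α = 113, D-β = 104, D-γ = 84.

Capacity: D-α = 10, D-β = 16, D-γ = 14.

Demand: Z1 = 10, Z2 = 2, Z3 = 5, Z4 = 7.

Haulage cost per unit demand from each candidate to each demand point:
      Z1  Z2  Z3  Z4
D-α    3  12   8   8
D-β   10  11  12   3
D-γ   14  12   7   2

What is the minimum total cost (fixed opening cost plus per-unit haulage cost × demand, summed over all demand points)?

300

Open {D-α, D-γ}; cheapest assignment that respects the capacities:
  D-α (cap 10, load 10): Z1 — cost 10×3 = 30
  D-γ (cap 14, load 14): Z2, Z3, Z4 — cost 2×12 + 5×7 + 7×2 = 73
  Shipping 103, fixed 197 → total 300.
  Any other capacity-feasible assignment to {D-α, D-γ} ships for at least 103.
Compare {D-α, D-β}: its best feasible assignment gives total 350.
Compare {D-β, D-γ}: its best feasible assignment gives total 359.
Every other set of open sites that can feasibly serve all demand totals ≥ 350 even under its best assignment. Minimum: 300.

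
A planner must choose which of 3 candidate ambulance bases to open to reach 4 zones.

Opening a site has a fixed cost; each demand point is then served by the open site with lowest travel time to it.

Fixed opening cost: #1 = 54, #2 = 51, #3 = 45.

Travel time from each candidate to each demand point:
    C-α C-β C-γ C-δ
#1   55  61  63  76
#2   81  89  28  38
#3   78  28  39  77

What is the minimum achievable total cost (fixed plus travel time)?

267

Open {#3}: assign each demand point to its cheapest open site.
  C-α→#3 78, C-β→#3 28, C-γ→#3 39, C-δ→#3 77
  travel time 222, fixed 45 → total 267.
Compare {#2, #3}: travel time 172 + fixed 96 = 268.
Compare {#2}: travel time 236 + fixed 51 = 287.
Compare {#1, #2}: travel time 182 + fixed 105 = 287.
All other subsets cost ≥ 268. Minimum total cost: 267.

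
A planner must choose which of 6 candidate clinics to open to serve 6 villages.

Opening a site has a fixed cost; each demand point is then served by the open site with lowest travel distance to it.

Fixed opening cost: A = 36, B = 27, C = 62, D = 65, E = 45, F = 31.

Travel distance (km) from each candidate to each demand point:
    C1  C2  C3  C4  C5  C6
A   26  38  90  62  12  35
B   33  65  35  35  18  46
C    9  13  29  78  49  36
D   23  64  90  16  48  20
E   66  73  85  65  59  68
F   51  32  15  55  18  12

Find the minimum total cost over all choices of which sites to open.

203

Open {B, F}: assign each demand point to its cheapest open site.
  C1→B 33, C2→F 32, C3→F 15, C4→B 35, C5→B 18, C6→F 12
  travel distance 145, fixed 58 → total 203.
Compare {D, F}: travel distance 116 + fixed 96 = 212.
Compare {F}: travel distance 183 + fixed 31 = 214.
Compare {C, F}: travel distance 122 + fixed 93 = 215.
All other subsets cost ≥ 212. Minimum total cost: 203.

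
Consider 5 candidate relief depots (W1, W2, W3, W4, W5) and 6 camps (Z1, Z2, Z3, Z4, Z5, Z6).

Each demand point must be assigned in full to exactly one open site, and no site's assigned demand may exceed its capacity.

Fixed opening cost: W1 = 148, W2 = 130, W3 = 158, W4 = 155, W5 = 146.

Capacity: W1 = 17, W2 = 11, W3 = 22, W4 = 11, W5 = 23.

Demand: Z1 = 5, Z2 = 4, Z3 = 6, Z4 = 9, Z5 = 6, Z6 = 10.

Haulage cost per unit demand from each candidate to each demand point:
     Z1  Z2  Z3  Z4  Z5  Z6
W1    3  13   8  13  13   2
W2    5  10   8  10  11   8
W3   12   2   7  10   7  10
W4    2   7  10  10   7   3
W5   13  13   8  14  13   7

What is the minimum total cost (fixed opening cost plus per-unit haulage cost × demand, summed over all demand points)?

Open {W3, W5}; cheapest assignment that respects the capacities:
  W3 (cap 22, load 19): Z2, Z4, Z5 — cost 4×2 + 9×10 + 6×7 = 140
  W5 (cap 23, load 21): Z1, Z3, Z6 — cost 5×13 + 6×8 + 10×7 = 183
  Shipping 323, fixed 304 → total 627.
  Any other capacity-feasible assignment to {W3, W5} ships for at least 323.
Compare {W1, W2, W3}: its best feasible assignment gives total 653.
Compare {W1, W3, W4}: its best feasible assignment gives total 673.
Every other set of open sites that can feasibly serve all demand totals ≥ 653 even under its best assignment. Minimum: 627.

627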